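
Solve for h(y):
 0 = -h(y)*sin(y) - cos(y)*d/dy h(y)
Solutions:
 h(y) = C1*cos(y)


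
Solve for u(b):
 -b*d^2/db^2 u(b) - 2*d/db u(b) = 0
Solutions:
 u(b) = C1 + C2/b


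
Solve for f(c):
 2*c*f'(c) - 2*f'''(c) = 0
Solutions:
 f(c) = C1 + Integral(C2*airyai(c) + C3*airybi(c), c)


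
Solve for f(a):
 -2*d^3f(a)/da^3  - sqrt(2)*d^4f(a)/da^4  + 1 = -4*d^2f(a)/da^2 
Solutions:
 f(a) = C1 + C2*a + C3*exp(sqrt(2)*a*(-1 + sqrt(1 + 4*sqrt(2)))/2) + C4*exp(-sqrt(2)*a*(1 + sqrt(1 + 4*sqrt(2)))/2) - a^2/8


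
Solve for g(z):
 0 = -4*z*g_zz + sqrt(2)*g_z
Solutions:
 g(z) = C1 + C2*z^(sqrt(2)/4 + 1)


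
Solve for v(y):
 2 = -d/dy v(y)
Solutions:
 v(y) = C1 - 2*y


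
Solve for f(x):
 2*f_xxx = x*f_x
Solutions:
 f(x) = C1 + Integral(C2*airyai(2^(2/3)*x/2) + C3*airybi(2^(2/3)*x/2), x)


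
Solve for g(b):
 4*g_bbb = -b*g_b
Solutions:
 g(b) = C1 + Integral(C2*airyai(-2^(1/3)*b/2) + C3*airybi(-2^(1/3)*b/2), b)


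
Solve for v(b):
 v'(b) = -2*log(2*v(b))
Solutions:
 Integral(1/(log(_y) + log(2)), (_y, v(b)))/2 = C1 - b


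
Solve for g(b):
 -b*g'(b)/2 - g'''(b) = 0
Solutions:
 g(b) = C1 + Integral(C2*airyai(-2^(2/3)*b/2) + C3*airybi(-2^(2/3)*b/2), b)


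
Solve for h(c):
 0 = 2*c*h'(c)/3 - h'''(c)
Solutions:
 h(c) = C1 + Integral(C2*airyai(2^(1/3)*3^(2/3)*c/3) + C3*airybi(2^(1/3)*3^(2/3)*c/3), c)


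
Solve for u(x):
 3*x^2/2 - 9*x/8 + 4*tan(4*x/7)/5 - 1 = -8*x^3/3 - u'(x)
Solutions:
 u(x) = C1 - 2*x^4/3 - x^3/2 + 9*x^2/16 + x + 7*log(cos(4*x/7))/5


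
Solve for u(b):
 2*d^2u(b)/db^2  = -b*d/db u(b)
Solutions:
 u(b) = C1 + C2*erf(b/2)


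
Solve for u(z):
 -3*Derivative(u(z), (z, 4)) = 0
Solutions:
 u(z) = C1 + C2*z + C3*z^2 + C4*z^3


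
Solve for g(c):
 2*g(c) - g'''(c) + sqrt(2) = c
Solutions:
 g(c) = C3*exp(2^(1/3)*c) + c/2 + (C1*sin(2^(1/3)*sqrt(3)*c/2) + C2*cos(2^(1/3)*sqrt(3)*c/2))*exp(-2^(1/3)*c/2) - sqrt(2)/2


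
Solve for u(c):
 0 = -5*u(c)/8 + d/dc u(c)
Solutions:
 u(c) = C1*exp(5*c/8)


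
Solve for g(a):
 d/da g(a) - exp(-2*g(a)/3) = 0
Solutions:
 g(a) = 3*log(-sqrt(C1 + a)) - 3*log(3) + 3*log(6)/2
 g(a) = 3*log(C1 + a)/2 - 3*log(3) + 3*log(6)/2


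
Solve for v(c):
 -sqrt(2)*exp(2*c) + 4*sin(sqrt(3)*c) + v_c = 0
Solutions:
 v(c) = C1 + sqrt(2)*exp(2*c)/2 + 4*sqrt(3)*cos(sqrt(3)*c)/3


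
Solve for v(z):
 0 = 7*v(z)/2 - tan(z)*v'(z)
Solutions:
 v(z) = C1*sin(z)^(7/2)


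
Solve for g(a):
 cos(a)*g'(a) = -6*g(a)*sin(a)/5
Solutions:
 g(a) = C1*cos(a)^(6/5)


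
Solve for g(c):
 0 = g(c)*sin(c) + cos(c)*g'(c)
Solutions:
 g(c) = C1*cos(c)


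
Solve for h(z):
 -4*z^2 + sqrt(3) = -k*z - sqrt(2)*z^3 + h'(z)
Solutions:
 h(z) = C1 + k*z^2/2 + sqrt(2)*z^4/4 - 4*z^3/3 + sqrt(3)*z


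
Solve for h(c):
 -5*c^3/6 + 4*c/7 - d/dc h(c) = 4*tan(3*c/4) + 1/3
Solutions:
 h(c) = C1 - 5*c^4/24 + 2*c^2/7 - c/3 + 16*log(cos(3*c/4))/3


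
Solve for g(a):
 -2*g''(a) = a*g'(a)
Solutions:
 g(a) = C1 + C2*erf(a/2)


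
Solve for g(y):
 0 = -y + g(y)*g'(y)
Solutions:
 g(y) = -sqrt(C1 + y^2)
 g(y) = sqrt(C1 + y^2)


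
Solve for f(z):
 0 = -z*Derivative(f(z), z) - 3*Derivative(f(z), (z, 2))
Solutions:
 f(z) = C1 + C2*erf(sqrt(6)*z/6)


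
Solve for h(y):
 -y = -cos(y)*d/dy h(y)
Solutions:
 h(y) = C1 + Integral(y/cos(y), y)


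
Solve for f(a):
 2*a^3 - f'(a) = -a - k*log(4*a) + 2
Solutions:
 f(a) = C1 + a^4/2 + a^2/2 + a*k*log(a) - a*k + a*k*log(4) - 2*a


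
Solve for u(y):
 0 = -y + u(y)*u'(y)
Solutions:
 u(y) = -sqrt(C1 + y^2)
 u(y) = sqrt(C1 + y^2)


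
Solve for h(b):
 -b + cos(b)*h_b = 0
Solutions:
 h(b) = C1 + Integral(b/cos(b), b)


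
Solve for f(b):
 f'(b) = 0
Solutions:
 f(b) = C1


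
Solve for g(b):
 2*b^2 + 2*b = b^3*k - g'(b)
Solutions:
 g(b) = C1 + b^4*k/4 - 2*b^3/3 - b^2


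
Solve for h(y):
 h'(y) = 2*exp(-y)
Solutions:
 h(y) = C1 - 2*exp(-y)


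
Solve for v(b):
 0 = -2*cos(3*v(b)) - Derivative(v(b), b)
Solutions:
 v(b) = -asin((C1 + exp(12*b))/(C1 - exp(12*b)))/3 + pi/3
 v(b) = asin((C1 + exp(12*b))/(C1 - exp(12*b)))/3


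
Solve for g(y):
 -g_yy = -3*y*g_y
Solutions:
 g(y) = C1 + C2*erfi(sqrt(6)*y/2)


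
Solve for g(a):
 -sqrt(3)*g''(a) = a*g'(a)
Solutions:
 g(a) = C1 + C2*erf(sqrt(2)*3^(3/4)*a/6)


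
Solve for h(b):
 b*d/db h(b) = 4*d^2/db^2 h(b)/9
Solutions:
 h(b) = C1 + C2*erfi(3*sqrt(2)*b/4)


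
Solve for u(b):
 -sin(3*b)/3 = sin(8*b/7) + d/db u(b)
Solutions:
 u(b) = C1 + 7*cos(8*b/7)/8 + cos(3*b)/9


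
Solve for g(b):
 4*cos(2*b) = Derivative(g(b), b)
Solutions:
 g(b) = C1 + 2*sin(2*b)


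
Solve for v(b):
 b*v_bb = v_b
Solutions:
 v(b) = C1 + C2*b^2


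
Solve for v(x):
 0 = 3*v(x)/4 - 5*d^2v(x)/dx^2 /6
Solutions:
 v(x) = C1*exp(-3*sqrt(10)*x/10) + C2*exp(3*sqrt(10)*x/10)


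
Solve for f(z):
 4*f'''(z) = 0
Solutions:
 f(z) = C1 + C2*z + C3*z^2


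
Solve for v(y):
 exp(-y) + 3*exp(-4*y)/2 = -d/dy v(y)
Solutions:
 v(y) = C1 + exp(-y) + 3*exp(-4*y)/8


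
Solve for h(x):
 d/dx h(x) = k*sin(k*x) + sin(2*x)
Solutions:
 h(x) = C1 - cos(2*x)/2 - cos(k*x)


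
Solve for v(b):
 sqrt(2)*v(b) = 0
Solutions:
 v(b) = 0


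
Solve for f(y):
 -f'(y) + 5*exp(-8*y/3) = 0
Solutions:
 f(y) = C1 - 15*exp(-8*y/3)/8


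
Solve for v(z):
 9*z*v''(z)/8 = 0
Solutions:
 v(z) = C1 + C2*z


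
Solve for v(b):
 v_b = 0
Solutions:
 v(b) = C1


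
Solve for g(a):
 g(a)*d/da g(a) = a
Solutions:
 g(a) = -sqrt(C1 + a^2)
 g(a) = sqrt(C1 + a^2)


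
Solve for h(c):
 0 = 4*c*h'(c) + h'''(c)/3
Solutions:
 h(c) = C1 + Integral(C2*airyai(-12^(1/3)*c) + C3*airybi(-12^(1/3)*c), c)


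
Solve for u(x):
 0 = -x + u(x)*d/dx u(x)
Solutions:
 u(x) = -sqrt(C1 + x^2)
 u(x) = sqrt(C1 + x^2)


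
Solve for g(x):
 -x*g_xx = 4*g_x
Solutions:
 g(x) = C1 + C2/x^3


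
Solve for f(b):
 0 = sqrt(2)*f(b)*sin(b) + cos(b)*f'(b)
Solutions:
 f(b) = C1*cos(b)^(sqrt(2))


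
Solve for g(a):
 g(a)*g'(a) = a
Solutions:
 g(a) = -sqrt(C1 + a^2)
 g(a) = sqrt(C1 + a^2)


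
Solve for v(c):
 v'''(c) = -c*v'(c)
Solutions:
 v(c) = C1 + Integral(C2*airyai(-c) + C3*airybi(-c), c)


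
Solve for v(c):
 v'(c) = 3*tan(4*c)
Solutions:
 v(c) = C1 - 3*log(cos(4*c))/4


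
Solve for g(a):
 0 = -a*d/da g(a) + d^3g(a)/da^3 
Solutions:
 g(a) = C1 + Integral(C2*airyai(a) + C3*airybi(a), a)


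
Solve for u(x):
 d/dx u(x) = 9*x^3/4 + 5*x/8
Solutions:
 u(x) = C1 + 9*x^4/16 + 5*x^2/16


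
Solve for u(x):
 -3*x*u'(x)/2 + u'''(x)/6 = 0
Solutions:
 u(x) = C1 + Integral(C2*airyai(3^(2/3)*x) + C3*airybi(3^(2/3)*x), x)


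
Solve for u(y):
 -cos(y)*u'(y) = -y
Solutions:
 u(y) = C1 + Integral(y/cos(y), y)


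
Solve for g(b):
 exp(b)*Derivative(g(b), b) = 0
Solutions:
 g(b) = C1


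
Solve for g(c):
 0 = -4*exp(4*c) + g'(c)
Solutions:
 g(c) = C1 + exp(4*c)


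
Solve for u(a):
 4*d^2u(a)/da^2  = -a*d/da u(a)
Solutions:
 u(a) = C1 + C2*erf(sqrt(2)*a/4)


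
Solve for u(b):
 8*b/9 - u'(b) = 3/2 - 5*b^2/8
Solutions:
 u(b) = C1 + 5*b^3/24 + 4*b^2/9 - 3*b/2


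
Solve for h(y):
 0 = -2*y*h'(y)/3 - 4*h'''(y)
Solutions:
 h(y) = C1 + Integral(C2*airyai(-6^(2/3)*y/6) + C3*airybi(-6^(2/3)*y/6), y)


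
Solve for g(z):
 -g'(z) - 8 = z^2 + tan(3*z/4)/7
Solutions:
 g(z) = C1 - z^3/3 - 8*z + 4*log(cos(3*z/4))/21


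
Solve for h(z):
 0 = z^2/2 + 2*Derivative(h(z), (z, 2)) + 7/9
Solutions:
 h(z) = C1 + C2*z - z^4/48 - 7*z^2/36


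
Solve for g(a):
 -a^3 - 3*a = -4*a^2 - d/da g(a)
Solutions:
 g(a) = C1 + a^4/4 - 4*a^3/3 + 3*a^2/2


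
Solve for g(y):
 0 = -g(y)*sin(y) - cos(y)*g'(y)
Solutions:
 g(y) = C1*cos(y)


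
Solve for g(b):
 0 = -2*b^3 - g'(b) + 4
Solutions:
 g(b) = C1 - b^4/2 + 4*b


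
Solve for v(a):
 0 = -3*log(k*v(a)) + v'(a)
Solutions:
 li(k*v(a))/k = C1 + 3*a


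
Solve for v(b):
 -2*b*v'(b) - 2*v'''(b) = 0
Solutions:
 v(b) = C1 + Integral(C2*airyai(-b) + C3*airybi(-b), b)


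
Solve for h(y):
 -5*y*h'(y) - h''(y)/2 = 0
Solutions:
 h(y) = C1 + C2*erf(sqrt(5)*y)


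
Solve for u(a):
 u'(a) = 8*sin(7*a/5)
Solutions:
 u(a) = C1 - 40*cos(7*a/5)/7


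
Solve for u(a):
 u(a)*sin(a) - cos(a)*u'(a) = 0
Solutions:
 u(a) = C1/cos(a)


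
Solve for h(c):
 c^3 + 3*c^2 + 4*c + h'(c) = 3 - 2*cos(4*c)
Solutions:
 h(c) = C1 - c^4/4 - c^3 - 2*c^2 + 3*c - sin(4*c)/2


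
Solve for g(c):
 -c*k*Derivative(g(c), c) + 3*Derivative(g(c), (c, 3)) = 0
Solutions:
 g(c) = C1 + Integral(C2*airyai(3^(2/3)*c*k^(1/3)/3) + C3*airybi(3^(2/3)*c*k^(1/3)/3), c)


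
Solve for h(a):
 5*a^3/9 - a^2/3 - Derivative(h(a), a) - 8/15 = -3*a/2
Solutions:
 h(a) = C1 + 5*a^4/36 - a^3/9 + 3*a^2/4 - 8*a/15


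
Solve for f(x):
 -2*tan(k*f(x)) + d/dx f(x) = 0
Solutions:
 f(x) = Piecewise((-asin(exp(C1*k + 2*k*x))/k + pi/k, Ne(k, 0)), (nan, True))
 f(x) = Piecewise((asin(exp(C1*k + 2*k*x))/k, Ne(k, 0)), (nan, True))


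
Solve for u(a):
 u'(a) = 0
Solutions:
 u(a) = C1


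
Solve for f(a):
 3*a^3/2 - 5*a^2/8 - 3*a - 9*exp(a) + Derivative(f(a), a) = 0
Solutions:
 f(a) = C1 - 3*a^4/8 + 5*a^3/24 + 3*a^2/2 + 9*exp(a)


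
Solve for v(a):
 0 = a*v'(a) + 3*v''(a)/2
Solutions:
 v(a) = C1 + C2*erf(sqrt(3)*a/3)


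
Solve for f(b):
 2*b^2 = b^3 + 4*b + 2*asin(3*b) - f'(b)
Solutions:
 f(b) = C1 + b^4/4 - 2*b^3/3 + 2*b^2 + 2*b*asin(3*b) + 2*sqrt(1 - 9*b^2)/3


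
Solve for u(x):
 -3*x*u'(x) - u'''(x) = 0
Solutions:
 u(x) = C1 + Integral(C2*airyai(-3^(1/3)*x) + C3*airybi(-3^(1/3)*x), x)


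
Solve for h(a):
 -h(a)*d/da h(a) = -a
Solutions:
 h(a) = -sqrt(C1 + a^2)
 h(a) = sqrt(C1 + a^2)


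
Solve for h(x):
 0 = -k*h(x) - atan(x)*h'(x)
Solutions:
 h(x) = C1*exp(-k*Integral(1/atan(x), x))


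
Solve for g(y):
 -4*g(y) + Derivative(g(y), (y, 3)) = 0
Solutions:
 g(y) = C3*exp(2^(2/3)*y) + (C1*sin(2^(2/3)*sqrt(3)*y/2) + C2*cos(2^(2/3)*sqrt(3)*y/2))*exp(-2^(2/3)*y/2)


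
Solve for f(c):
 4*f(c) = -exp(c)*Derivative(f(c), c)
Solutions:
 f(c) = C1*exp(4*exp(-c))


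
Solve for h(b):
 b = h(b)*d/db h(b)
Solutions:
 h(b) = -sqrt(C1 + b^2)
 h(b) = sqrt(C1 + b^2)


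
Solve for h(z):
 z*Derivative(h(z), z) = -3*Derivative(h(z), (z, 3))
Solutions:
 h(z) = C1 + Integral(C2*airyai(-3^(2/3)*z/3) + C3*airybi(-3^(2/3)*z/3), z)


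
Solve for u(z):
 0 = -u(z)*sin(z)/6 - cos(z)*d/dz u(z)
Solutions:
 u(z) = C1*cos(z)^(1/6)


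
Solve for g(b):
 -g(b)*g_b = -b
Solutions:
 g(b) = -sqrt(C1 + b^2)
 g(b) = sqrt(C1 + b^2)


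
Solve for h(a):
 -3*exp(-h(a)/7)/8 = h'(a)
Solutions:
 h(a) = 7*log(C1 - 3*a/56)


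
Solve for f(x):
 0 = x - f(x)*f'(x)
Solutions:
 f(x) = -sqrt(C1 + x^2)
 f(x) = sqrt(C1 + x^2)


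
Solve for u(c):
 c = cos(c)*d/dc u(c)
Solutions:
 u(c) = C1 + Integral(c/cos(c), c)


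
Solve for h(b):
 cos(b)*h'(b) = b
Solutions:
 h(b) = C1 + Integral(b/cos(b), b)


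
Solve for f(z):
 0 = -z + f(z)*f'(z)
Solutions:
 f(z) = -sqrt(C1 + z^2)
 f(z) = sqrt(C1 + z^2)


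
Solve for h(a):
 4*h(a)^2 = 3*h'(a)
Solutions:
 h(a) = -3/(C1 + 4*a)


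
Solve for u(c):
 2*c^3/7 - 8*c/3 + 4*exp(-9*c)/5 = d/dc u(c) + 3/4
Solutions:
 u(c) = C1 + c^4/14 - 4*c^2/3 - 3*c/4 - 4*exp(-9*c)/45


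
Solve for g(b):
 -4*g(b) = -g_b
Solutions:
 g(b) = C1*exp(4*b)


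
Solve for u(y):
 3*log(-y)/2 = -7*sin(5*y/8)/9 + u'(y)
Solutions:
 u(y) = C1 + 3*y*log(-y)/2 - 3*y/2 - 56*cos(5*y/8)/45


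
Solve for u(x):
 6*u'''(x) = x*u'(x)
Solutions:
 u(x) = C1 + Integral(C2*airyai(6^(2/3)*x/6) + C3*airybi(6^(2/3)*x/6), x)


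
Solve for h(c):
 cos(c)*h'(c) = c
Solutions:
 h(c) = C1 + Integral(c/cos(c), c)


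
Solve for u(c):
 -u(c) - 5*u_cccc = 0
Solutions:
 u(c) = (C1*sin(sqrt(2)*5^(3/4)*c/10) + C2*cos(sqrt(2)*5^(3/4)*c/10))*exp(-sqrt(2)*5^(3/4)*c/10) + (C3*sin(sqrt(2)*5^(3/4)*c/10) + C4*cos(sqrt(2)*5^(3/4)*c/10))*exp(sqrt(2)*5^(3/4)*c/10)


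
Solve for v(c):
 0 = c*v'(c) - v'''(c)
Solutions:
 v(c) = C1 + Integral(C2*airyai(c) + C3*airybi(c), c)


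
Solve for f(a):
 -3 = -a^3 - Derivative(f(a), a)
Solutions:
 f(a) = C1 - a^4/4 + 3*a


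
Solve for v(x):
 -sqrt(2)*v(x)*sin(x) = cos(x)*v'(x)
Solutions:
 v(x) = C1*cos(x)^(sqrt(2))


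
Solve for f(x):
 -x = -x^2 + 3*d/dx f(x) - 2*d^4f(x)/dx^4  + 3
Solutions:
 f(x) = C1 + C4*exp(2^(2/3)*3^(1/3)*x/2) + x^3/9 - x^2/6 - x + (C2*sin(2^(2/3)*3^(5/6)*x/4) + C3*cos(2^(2/3)*3^(5/6)*x/4))*exp(-2^(2/3)*3^(1/3)*x/4)


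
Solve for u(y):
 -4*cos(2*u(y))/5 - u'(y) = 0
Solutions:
 4*y/5 - log(sin(2*u(y)) - 1)/4 + log(sin(2*u(y)) + 1)/4 = C1


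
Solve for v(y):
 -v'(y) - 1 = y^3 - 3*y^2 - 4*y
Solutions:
 v(y) = C1 - y^4/4 + y^3 + 2*y^2 - y


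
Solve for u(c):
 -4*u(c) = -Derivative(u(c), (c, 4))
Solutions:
 u(c) = C1*exp(-sqrt(2)*c) + C2*exp(sqrt(2)*c) + C3*sin(sqrt(2)*c) + C4*cos(sqrt(2)*c)


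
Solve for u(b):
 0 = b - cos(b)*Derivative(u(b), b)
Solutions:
 u(b) = C1 + Integral(b/cos(b), b)


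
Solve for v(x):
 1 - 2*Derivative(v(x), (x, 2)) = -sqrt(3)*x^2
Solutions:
 v(x) = C1 + C2*x + sqrt(3)*x^4/24 + x^2/4


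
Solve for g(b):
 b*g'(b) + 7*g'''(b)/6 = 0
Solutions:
 g(b) = C1 + Integral(C2*airyai(-6^(1/3)*7^(2/3)*b/7) + C3*airybi(-6^(1/3)*7^(2/3)*b/7), b)


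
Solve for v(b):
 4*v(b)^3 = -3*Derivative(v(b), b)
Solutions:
 v(b) = -sqrt(6)*sqrt(-1/(C1 - 4*b))/2
 v(b) = sqrt(6)*sqrt(-1/(C1 - 4*b))/2


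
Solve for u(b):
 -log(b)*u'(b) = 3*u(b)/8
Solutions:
 u(b) = C1*exp(-3*li(b)/8)


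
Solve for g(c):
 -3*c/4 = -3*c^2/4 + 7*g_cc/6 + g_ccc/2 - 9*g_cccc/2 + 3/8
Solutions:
 g(c) = C1 + C2*c + C3*exp(c*(1 - sqrt(85))/18) + C4*exp(c*(1 + sqrt(85))/18) + 3*c^4/56 - 39*c^3/196 + 7065*c^2/2744


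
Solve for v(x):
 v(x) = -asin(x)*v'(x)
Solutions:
 v(x) = C1*exp(-Integral(1/asin(x), x))


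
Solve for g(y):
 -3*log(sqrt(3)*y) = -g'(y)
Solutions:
 g(y) = C1 + 3*y*log(y) - 3*y + 3*y*log(3)/2


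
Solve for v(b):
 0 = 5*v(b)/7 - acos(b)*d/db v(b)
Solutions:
 v(b) = C1*exp(5*Integral(1/acos(b), b)/7)


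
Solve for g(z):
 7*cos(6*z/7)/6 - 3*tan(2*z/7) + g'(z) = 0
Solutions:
 g(z) = C1 - 21*log(cos(2*z/7))/2 - 49*sin(6*z/7)/36


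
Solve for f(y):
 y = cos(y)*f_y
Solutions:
 f(y) = C1 + Integral(y/cos(y), y)


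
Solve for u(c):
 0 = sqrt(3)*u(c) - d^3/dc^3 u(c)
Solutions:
 u(c) = C3*exp(3^(1/6)*c) + (C1*sin(3^(2/3)*c/2) + C2*cos(3^(2/3)*c/2))*exp(-3^(1/6)*c/2)


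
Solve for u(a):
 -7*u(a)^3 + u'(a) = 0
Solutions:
 u(a) = -sqrt(2)*sqrt(-1/(C1 + 7*a))/2
 u(a) = sqrt(2)*sqrt(-1/(C1 + 7*a))/2


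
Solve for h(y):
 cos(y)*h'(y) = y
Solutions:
 h(y) = C1 + Integral(y/cos(y), y)


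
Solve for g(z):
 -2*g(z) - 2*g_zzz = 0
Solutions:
 g(z) = C3*exp(-z) + (C1*sin(sqrt(3)*z/2) + C2*cos(sqrt(3)*z/2))*exp(z/2)


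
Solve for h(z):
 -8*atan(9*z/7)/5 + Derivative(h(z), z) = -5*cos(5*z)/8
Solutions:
 h(z) = C1 + 8*z*atan(9*z/7)/5 - 28*log(81*z^2 + 49)/45 - sin(5*z)/8


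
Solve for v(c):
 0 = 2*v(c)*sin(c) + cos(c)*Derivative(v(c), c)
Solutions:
 v(c) = C1*cos(c)^2


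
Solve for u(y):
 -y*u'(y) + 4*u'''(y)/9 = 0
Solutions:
 u(y) = C1 + Integral(C2*airyai(2^(1/3)*3^(2/3)*y/2) + C3*airybi(2^(1/3)*3^(2/3)*y/2), y)


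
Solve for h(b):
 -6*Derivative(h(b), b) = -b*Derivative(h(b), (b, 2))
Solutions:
 h(b) = C1 + C2*b^7


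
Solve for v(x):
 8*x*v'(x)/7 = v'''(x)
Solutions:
 v(x) = C1 + Integral(C2*airyai(2*7^(2/3)*x/7) + C3*airybi(2*7^(2/3)*x/7), x)


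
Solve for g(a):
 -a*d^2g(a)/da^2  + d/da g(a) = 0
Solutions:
 g(a) = C1 + C2*a^2


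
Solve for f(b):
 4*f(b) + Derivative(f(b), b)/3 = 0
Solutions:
 f(b) = C1*exp(-12*b)


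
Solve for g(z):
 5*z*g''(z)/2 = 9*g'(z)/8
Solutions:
 g(z) = C1 + C2*z^(29/20)


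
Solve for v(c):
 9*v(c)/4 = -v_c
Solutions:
 v(c) = C1*exp(-9*c/4)


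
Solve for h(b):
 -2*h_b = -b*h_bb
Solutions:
 h(b) = C1 + C2*b^3


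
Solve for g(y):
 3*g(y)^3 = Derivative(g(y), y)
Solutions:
 g(y) = -sqrt(2)*sqrt(-1/(C1 + 3*y))/2
 g(y) = sqrt(2)*sqrt(-1/(C1 + 3*y))/2


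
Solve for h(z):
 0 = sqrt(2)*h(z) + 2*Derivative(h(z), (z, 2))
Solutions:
 h(z) = C1*sin(2^(3/4)*z/2) + C2*cos(2^(3/4)*z/2)


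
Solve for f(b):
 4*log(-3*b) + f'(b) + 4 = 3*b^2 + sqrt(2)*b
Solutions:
 f(b) = C1 + b^3 + sqrt(2)*b^2/2 - 4*b*log(-b) - 4*b*log(3)


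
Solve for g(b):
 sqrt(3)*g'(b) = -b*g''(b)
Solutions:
 g(b) = C1 + C2*b^(1 - sqrt(3))


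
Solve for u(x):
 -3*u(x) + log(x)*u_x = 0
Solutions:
 u(x) = C1*exp(3*li(x))


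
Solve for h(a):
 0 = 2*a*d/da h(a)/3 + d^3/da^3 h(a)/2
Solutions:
 h(a) = C1 + Integral(C2*airyai(-6^(2/3)*a/3) + C3*airybi(-6^(2/3)*a/3), a)


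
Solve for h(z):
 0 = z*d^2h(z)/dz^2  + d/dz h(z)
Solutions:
 h(z) = C1 + C2*log(z)


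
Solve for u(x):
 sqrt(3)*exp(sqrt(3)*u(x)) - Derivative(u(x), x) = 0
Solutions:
 u(x) = sqrt(3)*(2*log(-1/(C1 + sqrt(3)*x)) - log(3))/6


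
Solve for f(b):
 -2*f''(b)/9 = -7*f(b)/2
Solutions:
 f(b) = C1*exp(-3*sqrt(7)*b/2) + C2*exp(3*sqrt(7)*b/2)


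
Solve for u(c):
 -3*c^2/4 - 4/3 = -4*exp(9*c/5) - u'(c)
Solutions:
 u(c) = C1 + c^3/4 + 4*c/3 - 20*exp(9*c/5)/9


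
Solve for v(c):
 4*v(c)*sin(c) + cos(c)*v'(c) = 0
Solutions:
 v(c) = C1*cos(c)^4


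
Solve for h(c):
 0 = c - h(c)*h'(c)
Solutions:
 h(c) = -sqrt(C1 + c^2)
 h(c) = sqrt(C1 + c^2)


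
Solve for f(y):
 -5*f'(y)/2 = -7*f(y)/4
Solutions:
 f(y) = C1*exp(7*y/10)


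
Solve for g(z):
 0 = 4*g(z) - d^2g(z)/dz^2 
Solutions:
 g(z) = C1*exp(-2*z) + C2*exp(2*z)


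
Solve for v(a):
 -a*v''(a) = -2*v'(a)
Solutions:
 v(a) = C1 + C2*a^3


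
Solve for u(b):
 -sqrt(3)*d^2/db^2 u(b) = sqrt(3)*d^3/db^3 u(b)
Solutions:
 u(b) = C1 + C2*b + C3*exp(-b)


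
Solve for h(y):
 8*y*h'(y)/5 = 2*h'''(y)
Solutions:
 h(y) = C1 + Integral(C2*airyai(10^(2/3)*y/5) + C3*airybi(10^(2/3)*y/5), y)


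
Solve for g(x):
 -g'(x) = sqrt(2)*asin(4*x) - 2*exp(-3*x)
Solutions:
 g(x) = C1 - sqrt(2)*x*asin(4*x) - sqrt(2)*sqrt(1 - 16*x^2)/4 - 2*exp(-3*x)/3


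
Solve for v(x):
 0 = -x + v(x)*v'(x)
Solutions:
 v(x) = -sqrt(C1 + x^2)
 v(x) = sqrt(C1 + x^2)


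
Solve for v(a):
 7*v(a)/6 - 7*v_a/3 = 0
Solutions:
 v(a) = C1*exp(a/2)


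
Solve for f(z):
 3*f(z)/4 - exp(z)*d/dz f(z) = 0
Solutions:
 f(z) = C1*exp(-3*exp(-z)/4)


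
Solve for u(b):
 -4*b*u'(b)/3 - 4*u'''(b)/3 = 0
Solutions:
 u(b) = C1 + Integral(C2*airyai(-b) + C3*airybi(-b), b)


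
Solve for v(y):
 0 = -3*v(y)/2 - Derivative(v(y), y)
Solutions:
 v(y) = C1*exp(-3*y/2)


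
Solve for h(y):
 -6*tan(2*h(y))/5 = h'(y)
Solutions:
 h(y) = -asin(C1*exp(-12*y/5))/2 + pi/2
 h(y) = asin(C1*exp(-12*y/5))/2


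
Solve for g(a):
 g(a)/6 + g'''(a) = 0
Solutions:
 g(a) = C3*exp(-6^(2/3)*a/6) + (C1*sin(2^(2/3)*3^(1/6)*a/4) + C2*cos(2^(2/3)*3^(1/6)*a/4))*exp(6^(2/3)*a/12)


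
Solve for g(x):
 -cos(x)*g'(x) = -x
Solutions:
 g(x) = C1 + Integral(x/cos(x), x)


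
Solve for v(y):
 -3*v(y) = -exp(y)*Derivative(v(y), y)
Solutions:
 v(y) = C1*exp(-3*exp(-y))


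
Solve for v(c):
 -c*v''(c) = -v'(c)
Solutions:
 v(c) = C1 + C2*c^2


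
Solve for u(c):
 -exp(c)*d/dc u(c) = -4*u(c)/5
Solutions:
 u(c) = C1*exp(-4*exp(-c)/5)


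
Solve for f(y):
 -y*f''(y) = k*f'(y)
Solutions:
 f(y) = C1 + y^(1 - re(k))*(C2*sin(log(y)*Abs(im(k))) + C3*cos(log(y)*im(k)))


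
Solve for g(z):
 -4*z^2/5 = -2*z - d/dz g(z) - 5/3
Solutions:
 g(z) = C1 + 4*z^3/15 - z^2 - 5*z/3


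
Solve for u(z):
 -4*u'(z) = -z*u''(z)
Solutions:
 u(z) = C1 + C2*z^5


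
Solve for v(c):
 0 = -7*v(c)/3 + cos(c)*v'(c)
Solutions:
 v(c) = C1*(sin(c) + 1)^(7/6)/(sin(c) - 1)^(7/6)


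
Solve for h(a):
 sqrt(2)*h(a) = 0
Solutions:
 h(a) = 0


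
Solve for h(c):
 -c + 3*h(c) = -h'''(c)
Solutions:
 h(c) = C3*exp(-3^(1/3)*c) + c/3 + (C1*sin(3^(5/6)*c/2) + C2*cos(3^(5/6)*c/2))*exp(3^(1/3)*c/2)


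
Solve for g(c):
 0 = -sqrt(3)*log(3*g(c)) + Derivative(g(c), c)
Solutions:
 -sqrt(3)*Integral(1/(log(_y) + log(3)), (_y, g(c)))/3 = C1 - c


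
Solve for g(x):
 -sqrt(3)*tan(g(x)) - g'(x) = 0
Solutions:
 g(x) = pi - asin(C1*exp(-sqrt(3)*x))
 g(x) = asin(C1*exp(-sqrt(3)*x))


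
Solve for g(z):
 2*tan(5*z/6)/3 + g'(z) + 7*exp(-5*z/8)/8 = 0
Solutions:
 g(z) = C1 - 2*log(tan(5*z/6)^2 + 1)/5 + 7*exp(-5*z/8)/5


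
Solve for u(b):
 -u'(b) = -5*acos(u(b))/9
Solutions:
 Integral(1/acos(_y), (_y, u(b))) = C1 + 5*b/9


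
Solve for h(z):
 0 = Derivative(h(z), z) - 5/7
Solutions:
 h(z) = C1 + 5*z/7


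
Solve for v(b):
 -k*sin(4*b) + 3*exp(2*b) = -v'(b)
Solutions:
 v(b) = C1 - k*cos(4*b)/4 - 3*exp(2*b)/2


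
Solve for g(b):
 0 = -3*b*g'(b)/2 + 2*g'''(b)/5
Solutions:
 g(b) = C1 + Integral(C2*airyai(30^(1/3)*b/2) + C3*airybi(30^(1/3)*b/2), b)


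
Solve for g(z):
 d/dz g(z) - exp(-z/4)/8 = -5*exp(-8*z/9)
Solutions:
 g(z) = C1 - exp(-z/4)/2 + 45*exp(-8*z/9)/8


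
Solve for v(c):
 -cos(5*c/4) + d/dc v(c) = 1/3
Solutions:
 v(c) = C1 + c/3 + 4*sin(5*c/4)/5


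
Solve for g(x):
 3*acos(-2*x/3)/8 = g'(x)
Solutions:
 g(x) = C1 + 3*x*acos(-2*x/3)/8 + 3*sqrt(9 - 4*x^2)/16


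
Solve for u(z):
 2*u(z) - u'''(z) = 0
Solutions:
 u(z) = C3*exp(2^(1/3)*z) + (C1*sin(2^(1/3)*sqrt(3)*z/2) + C2*cos(2^(1/3)*sqrt(3)*z/2))*exp(-2^(1/3)*z/2)


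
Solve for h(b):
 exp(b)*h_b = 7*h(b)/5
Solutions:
 h(b) = C1*exp(-7*exp(-b)/5)


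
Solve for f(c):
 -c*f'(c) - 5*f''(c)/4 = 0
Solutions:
 f(c) = C1 + C2*erf(sqrt(10)*c/5)


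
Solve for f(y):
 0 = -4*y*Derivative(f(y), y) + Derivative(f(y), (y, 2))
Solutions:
 f(y) = C1 + C2*erfi(sqrt(2)*y)


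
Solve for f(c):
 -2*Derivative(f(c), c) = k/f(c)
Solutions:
 f(c) = -sqrt(C1 - c*k)
 f(c) = sqrt(C1 - c*k)


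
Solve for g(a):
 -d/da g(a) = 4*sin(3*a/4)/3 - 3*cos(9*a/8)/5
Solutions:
 g(a) = C1 + 8*sin(9*a/8)/15 + 16*cos(3*a/4)/9


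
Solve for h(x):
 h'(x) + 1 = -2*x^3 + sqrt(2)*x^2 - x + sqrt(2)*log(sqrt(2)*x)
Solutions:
 h(x) = C1 - x^4/2 + sqrt(2)*x^3/3 - x^2/2 + sqrt(2)*x*log(x) - sqrt(2)*x - x + sqrt(2)*x*log(2)/2


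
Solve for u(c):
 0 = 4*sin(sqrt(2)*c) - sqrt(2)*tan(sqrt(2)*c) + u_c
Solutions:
 u(c) = C1 - log(cos(sqrt(2)*c)) + 2*sqrt(2)*cos(sqrt(2)*c)


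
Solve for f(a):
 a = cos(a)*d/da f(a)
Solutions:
 f(a) = C1 + Integral(a/cos(a), a)


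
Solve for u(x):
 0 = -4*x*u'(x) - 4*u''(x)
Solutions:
 u(x) = C1 + C2*erf(sqrt(2)*x/2)


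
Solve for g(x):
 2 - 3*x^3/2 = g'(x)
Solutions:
 g(x) = C1 - 3*x^4/8 + 2*x


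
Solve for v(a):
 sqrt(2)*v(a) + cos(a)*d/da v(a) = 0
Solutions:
 v(a) = C1*(sin(a) - 1)^(sqrt(2)/2)/(sin(a) + 1)^(sqrt(2)/2)


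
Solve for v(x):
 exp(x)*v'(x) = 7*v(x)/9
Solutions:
 v(x) = C1*exp(-7*exp(-x)/9)


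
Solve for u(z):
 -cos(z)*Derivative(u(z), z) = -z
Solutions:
 u(z) = C1 + Integral(z/cos(z), z)


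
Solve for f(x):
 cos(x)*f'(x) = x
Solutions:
 f(x) = C1 + Integral(x/cos(x), x)


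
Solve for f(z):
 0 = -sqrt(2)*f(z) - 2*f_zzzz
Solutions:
 f(z) = (C1*sin(2^(3/8)*z/2) + C2*cos(2^(3/8)*z/2))*exp(-2^(3/8)*z/2) + (C3*sin(2^(3/8)*z/2) + C4*cos(2^(3/8)*z/2))*exp(2^(3/8)*z/2)


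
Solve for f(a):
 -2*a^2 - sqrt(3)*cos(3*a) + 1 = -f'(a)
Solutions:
 f(a) = C1 + 2*a^3/3 - a + sqrt(3)*sin(3*a)/3


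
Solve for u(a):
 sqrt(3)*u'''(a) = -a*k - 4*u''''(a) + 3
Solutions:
 u(a) = C1 + C2*a + C3*a^2 + C4*exp(-sqrt(3)*a/4) - sqrt(3)*a^4*k/72 + a^3*(4*k + 3*sqrt(3))/18


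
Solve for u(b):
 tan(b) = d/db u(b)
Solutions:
 u(b) = C1 - log(cos(b))


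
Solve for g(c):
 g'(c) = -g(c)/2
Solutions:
 g(c) = C1*exp(-c/2)


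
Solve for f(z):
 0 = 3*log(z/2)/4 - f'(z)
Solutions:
 f(z) = C1 + 3*z*log(z)/4 - 3*z/4 - 3*z*log(2)/4


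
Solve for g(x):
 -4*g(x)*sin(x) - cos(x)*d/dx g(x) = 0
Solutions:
 g(x) = C1*cos(x)^4


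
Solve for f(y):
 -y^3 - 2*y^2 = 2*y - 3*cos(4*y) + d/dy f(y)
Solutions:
 f(y) = C1 - y^4/4 - 2*y^3/3 - y^2 + 3*sin(4*y)/4


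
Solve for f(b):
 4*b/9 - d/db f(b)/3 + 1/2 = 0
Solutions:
 f(b) = C1 + 2*b^2/3 + 3*b/2


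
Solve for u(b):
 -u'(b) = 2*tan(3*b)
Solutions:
 u(b) = C1 + 2*log(cos(3*b))/3


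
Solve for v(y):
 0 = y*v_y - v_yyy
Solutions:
 v(y) = C1 + Integral(C2*airyai(y) + C3*airybi(y), y)


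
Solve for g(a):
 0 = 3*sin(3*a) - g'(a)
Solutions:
 g(a) = C1 - cos(3*a)


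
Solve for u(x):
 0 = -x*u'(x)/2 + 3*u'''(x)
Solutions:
 u(x) = C1 + Integral(C2*airyai(6^(2/3)*x/6) + C3*airybi(6^(2/3)*x/6), x)


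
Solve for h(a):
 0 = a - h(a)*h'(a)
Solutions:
 h(a) = -sqrt(C1 + a^2)
 h(a) = sqrt(C1 + a^2)


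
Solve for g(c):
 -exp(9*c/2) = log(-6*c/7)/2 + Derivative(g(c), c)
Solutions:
 g(c) = C1 - c*log(-c)/2 + c*(-log(6) + 1/2 + log(42)/2) - 2*exp(9*c/2)/9


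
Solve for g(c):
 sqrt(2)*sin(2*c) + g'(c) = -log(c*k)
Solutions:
 g(c) = C1 - c*log(c*k) + c + sqrt(2)*cos(2*c)/2


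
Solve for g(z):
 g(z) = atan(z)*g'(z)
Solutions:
 g(z) = C1*exp(Integral(1/atan(z), z))


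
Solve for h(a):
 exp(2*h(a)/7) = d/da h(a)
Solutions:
 h(a) = 7*log(-sqrt(-1/(C1 + a))) - 7*log(2) + 7*log(14)/2
 h(a) = 7*log(-1/(C1 + a))/2 - 7*log(2) + 7*log(14)/2


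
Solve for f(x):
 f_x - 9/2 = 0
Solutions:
 f(x) = C1 + 9*x/2


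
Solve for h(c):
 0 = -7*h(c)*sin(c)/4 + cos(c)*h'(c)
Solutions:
 h(c) = C1/cos(c)^(7/4)


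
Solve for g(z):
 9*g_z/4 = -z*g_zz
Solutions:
 g(z) = C1 + C2/z^(5/4)


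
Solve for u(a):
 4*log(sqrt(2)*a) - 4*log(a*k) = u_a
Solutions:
 u(a) = C1 + 2*a*(-2*log(k) + log(2))


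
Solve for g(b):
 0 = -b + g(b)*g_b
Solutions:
 g(b) = -sqrt(C1 + b^2)
 g(b) = sqrt(C1 + b^2)


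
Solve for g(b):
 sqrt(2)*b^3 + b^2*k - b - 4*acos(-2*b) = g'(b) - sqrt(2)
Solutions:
 g(b) = C1 + sqrt(2)*b^4/4 + b^3*k/3 - b^2/2 - 4*b*acos(-2*b) + sqrt(2)*b - 2*sqrt(1 - 4*b^2)


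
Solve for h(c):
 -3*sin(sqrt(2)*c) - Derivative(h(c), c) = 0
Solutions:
 h(c) = C1 + 3*sqrt(2)*cos(sqrt(2)*c)/2


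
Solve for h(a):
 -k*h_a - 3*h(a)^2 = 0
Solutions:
 h(a) = k/(C1*k + 3*a)


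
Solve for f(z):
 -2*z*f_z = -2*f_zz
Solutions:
 f(z) = C1 + C2*erfi(sqrt(2)*z/2)


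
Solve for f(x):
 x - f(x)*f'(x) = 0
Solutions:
 f(x) = -sqrt(C1 + x^2)
 f(x) = sqrt(C1 + x^2)


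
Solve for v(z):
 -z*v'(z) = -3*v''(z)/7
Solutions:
 v(z) = C1 + C2*erfi(sqrt(42)*z/6)


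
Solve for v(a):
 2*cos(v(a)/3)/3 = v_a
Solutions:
 -2*a/3 - 3*log(sin(v(a)/3) - 1)/2 + 3*log(sin(v(a)/3) + 1)/2 = C1


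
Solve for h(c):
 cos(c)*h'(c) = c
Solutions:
 h(c) = C1 + Integral(c/cos(c), c)


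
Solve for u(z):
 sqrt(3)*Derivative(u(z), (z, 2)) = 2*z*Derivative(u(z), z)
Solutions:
 u(z) = C1 + C2*erfi(3^(3/4)*z/3)


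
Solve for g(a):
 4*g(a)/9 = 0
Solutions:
 g(a) = 0


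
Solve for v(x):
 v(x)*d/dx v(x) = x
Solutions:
 v(x) = -sqrt(C1 + x^2)
 v(x) = sqrt(C1 + x^2)


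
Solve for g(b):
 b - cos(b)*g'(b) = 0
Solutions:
 g(b) = C1 + Integral(b/cos(b), b)


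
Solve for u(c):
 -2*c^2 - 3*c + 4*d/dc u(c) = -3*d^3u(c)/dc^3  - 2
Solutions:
 u(c) = C1 + C2*sin(2*sqrt(3)*c/3) + C3*cos(2*sqrt(3)*c/3) + c^3/6 + 3*c^2/8 - 5*c/4


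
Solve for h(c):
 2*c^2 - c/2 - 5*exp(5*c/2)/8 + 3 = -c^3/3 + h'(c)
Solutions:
 h(c) = C1 + c^4/12 + 2*c^3/3 - c^2/4 + 3*c - exp(5*c/2)/4


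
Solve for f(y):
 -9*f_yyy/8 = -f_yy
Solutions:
 f(y) = C1 + C2*y + C3*exp(8*y/9)


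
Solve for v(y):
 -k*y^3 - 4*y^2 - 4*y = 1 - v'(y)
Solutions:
 v(y) = C1 + k*y^4/4 + 4*y^3/3 + 2*y^2 + y


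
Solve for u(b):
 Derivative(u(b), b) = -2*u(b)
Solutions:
 u(b) = C1*exp(-2*b)


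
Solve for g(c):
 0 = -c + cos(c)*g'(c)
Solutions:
 g(c) = C1 + Integral(c/cos(c), c)


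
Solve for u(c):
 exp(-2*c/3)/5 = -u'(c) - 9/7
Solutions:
 u(c) = C1 - 9*c/7 + 3*exp(-2*c/3)/10


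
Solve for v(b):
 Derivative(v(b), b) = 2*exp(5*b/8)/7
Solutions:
 v(b) = C1 + 16*exp(5*b/8)/35


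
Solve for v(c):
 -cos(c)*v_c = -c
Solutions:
 v(c) = C1 + Integral(c/cos(c), c)


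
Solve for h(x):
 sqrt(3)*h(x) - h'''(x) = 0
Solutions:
 h(x) = C3*exp(3^(1/6)*x) + (C1*sin(3^(2/3)*x/2) + C2*cos(3^(2/3)*x/2))*exp(-3^(1/6)*x/2)


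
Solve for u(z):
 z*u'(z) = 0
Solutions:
 u(z) = C1


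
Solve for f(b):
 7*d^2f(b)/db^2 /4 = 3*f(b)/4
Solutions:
 f(b) = C1*exp(-sqrt(21)*b/7) + C2*exp(sqrt(21)*b/7)


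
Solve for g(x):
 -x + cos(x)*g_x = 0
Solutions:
 g(x) = C1 + Integral(x/cos(x), x)


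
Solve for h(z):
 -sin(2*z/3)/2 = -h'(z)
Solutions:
 h(z) = C1 - 3*cos(2*z/3)/4


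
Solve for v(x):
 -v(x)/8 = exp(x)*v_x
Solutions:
 v(x) = C1*exp(exp(-x)/8)


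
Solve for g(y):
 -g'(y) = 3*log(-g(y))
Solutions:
 -li(-g(y)) = C1 - 3*y


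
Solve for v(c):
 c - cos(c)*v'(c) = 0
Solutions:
 v(c) = C1 + Integral(c/cos(c), c)


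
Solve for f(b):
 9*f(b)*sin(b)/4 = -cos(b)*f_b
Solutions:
 f(b) = C1*cos(b)^(9/4)


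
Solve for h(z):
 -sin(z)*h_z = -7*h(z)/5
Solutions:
 h(z) = C1*(cos(z) - 1)^(7/10)/(cos(z) + 1)^(7/10)


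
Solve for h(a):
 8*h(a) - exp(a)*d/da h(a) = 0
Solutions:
 h(a) = C1*exp(-8*exp(-a))


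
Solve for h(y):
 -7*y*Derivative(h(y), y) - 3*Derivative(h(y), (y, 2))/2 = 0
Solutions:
 h(y) = C1 + C2*erf(sqrt(21)*y/3)


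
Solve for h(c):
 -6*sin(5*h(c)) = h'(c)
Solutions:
 h(c) = -acos((-C1 - exp(60*c))/(C1 - exp(60*c)))/5 + 2*pi/5
 h(c) = acos((-C1 - exp(60*c))/(C1 - exp(60*c)))/5


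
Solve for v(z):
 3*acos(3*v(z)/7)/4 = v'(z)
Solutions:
 Integral(1/acos(3*_y/7), (_y, v(z))) = C1 + 3*z/4


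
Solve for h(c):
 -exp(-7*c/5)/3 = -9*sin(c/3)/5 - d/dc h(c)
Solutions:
 h(c) = C1 + 27*cos(c/3)/5 - 5*exp(-7*c/5)/21


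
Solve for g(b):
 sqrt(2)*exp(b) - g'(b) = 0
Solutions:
 g(b) = C1 + sqrt(2)*exp(b)


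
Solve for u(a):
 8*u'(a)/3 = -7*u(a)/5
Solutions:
 u(a) = C1*exp(-21*a/40)


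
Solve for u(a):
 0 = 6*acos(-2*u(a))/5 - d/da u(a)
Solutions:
 Integral(1/acos(-2*_y), (_y, u(a))) = C1 + 6*a/5


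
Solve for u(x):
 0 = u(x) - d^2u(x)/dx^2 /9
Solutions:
 u(x) = C1*exp(-3*x) + C2*exp(3*x)


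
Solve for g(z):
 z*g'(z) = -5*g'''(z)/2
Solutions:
 g(z) = C1 + Integral(C2*airyai(-2^(1/3)*5^(2/3)*z/5) + C3*airybi(-2^(1/3)*5^(2/3)*z/5), z)


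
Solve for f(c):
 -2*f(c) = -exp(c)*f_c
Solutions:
 f(c) = C1*exp(-2*exp(-c))


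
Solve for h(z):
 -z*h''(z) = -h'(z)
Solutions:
 h(z) = C1 + C2*z^2


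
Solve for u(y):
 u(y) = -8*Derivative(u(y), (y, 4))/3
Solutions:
 u(y) = (C1*sin(2^(3/4)*3^(1/4)*y/4) + C2*cos(2^(3/4)*3^(1/4)*y/4))*exp(-2^(3/4)*3^(1/4)*y/4) + (C3*sin(2^(3/4)*3^(1/4)*y/4) + C4*cos(2^(3/4)*3^(1/4)*y/4))*exp(2^(3/4)*3^(1/4)*y/4)


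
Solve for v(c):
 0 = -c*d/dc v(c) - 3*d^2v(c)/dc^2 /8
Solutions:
 v(c) = C1 + C2*erf(2*sqrt(3)*c/3)


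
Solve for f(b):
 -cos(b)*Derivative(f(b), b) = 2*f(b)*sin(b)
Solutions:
 f(b) = C1*cos(b)^2


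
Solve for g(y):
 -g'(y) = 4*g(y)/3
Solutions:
 g(y) = C1*exp(-4*y/3)


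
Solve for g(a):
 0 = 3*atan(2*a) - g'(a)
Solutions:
 g(a) = C1 + 3*a*atan(2*a) - 3*log(4*a^2 + 1)/4


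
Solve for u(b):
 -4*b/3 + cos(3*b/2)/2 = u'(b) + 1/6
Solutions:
 u(b) = C1 - 2*b^2/3 - b/6 + sin(3*b/2)/3


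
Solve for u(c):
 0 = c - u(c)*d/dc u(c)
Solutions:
 u(c) = -sqrt(C1 + c^2)
 u(c) = sqrt(C1 + c^2)


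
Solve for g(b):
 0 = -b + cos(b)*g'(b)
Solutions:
 g(b) = C1 + Integral(b/cos(b), b)


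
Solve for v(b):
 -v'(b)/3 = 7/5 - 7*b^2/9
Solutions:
 v(b) = C1 + 7*b^3/9 - 21*b/5


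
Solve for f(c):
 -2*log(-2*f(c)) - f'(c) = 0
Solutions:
 Integral(1/(log(-_y) + log(2)), (_y, f(c)))/2 = C1 - c


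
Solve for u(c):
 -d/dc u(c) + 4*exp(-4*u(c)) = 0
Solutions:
 u(c) = log(-I*(C1 + 16*c)^(1/4))
 u(c) = log(I*(C1 + 16*c)^(1/4))
 u(c) = log(-(C1 + 16*c)^(1/4))
 u(c) = log(C1 + 16*c)/4


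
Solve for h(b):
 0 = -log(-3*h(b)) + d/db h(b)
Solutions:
 -Integral(1/(log(-_y) + log(3)), (_y, h(b))) = C1 - b


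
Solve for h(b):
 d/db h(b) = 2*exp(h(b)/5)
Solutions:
 h(b) = 5*log(-1/(C1 + 2*b)) + 5*log(5)


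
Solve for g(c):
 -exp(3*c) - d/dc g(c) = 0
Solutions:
 g(c) = C1 - exp(3*c)/3


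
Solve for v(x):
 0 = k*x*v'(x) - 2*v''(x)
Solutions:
 v(x) = Piecewise((-sqrt(pi)*C1*erf(x*sqrt(-k)/2)/sqrt(-k) - C2, (k > 0) | (k < 0)), (-C1*x - C2, True))


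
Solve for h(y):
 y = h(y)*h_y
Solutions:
 h(y) = -sqrt(C1 + y^2)
 h(y) = sqrt(C1 + y^2)


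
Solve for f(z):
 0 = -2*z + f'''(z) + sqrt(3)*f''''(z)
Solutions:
 f(z) = C1 + C2*z + C3*z^2 + C4*exp(-sqrt(3)*z/3) + z^4/12 - sqrt(3)*z^3/3


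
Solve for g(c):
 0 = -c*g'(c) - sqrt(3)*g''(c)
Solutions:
 g(c) = C1 + C2*erf(sqrt(2)*3^(3/4)*c/6)


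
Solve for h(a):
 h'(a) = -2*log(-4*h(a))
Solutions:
 Integral(1/(log(-_y) + 2*log(2)), (_y, h(a)))/2 = C1 - a


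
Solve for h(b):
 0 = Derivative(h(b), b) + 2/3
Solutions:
 h(b) = C1 - 2*b/3


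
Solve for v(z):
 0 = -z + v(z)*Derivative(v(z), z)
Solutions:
 v(z) = -sqrt(C1 + z^2)
 v(z) = sqrt(C1 + z^2)


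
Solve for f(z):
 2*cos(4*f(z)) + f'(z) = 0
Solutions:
 f(z) = -asin((C1 + exp(16*z))/(C1 - exp(16*z)))/4 + pi/4
 f(z) = asin((C1 + exp(16*z))/(C1 - exp(16*z)))/4


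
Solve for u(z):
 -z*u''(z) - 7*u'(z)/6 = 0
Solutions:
 u(z) = C1 + C2/z^(1/6)


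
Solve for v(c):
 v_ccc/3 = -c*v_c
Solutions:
 v(c) = C1 + Integral(C2*airyai(-3^(1/3)*c) + C3*airybi(-3^(1/3)*c), c)


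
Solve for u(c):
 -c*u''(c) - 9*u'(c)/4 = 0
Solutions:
 u(c) = C1 + C2/c^(5/4)


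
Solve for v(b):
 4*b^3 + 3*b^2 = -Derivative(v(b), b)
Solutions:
 v(b) = C1 - b^4 - b^3


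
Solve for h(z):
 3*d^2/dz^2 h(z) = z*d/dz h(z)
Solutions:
 h(z) = C1 + C2*erfi(sqrt(6)*z/6)


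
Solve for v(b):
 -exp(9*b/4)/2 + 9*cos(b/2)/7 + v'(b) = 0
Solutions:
 v(b) = C1 + 2*exp(9*b/4)/9 - 18*sin(b/2)/7


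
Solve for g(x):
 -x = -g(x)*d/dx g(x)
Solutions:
 g(x) = -sqrt(C1 + x^2)
 g(x) = sqrt(C1 + x^2)


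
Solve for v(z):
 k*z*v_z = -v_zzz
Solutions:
 v(z) = C1 + Integral(C2*airyai(z*(-k)^(1/3)) + C3*airybi(z*(-k)^(1/3)), z)


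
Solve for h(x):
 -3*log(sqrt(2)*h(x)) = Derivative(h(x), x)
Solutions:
 2*Integral(1/(2*log(_y) + log(2)), (_y, h(x)))/3 = C1 - x


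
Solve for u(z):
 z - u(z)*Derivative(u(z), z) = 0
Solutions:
 u(z) = -sqrt(C1 + z^2)
 u(z) = sqrt(C1 + z^2)


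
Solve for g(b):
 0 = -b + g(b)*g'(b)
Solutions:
 g(b) = -sqrt(C1 + b^2)
 g(b) = sqrt(C1 + b^2)


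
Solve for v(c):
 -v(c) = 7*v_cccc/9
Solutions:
 v(c) = (C1*sin(sqrt(6)*7^(3/4)*c/14) + C2*cos(sqrt(6)*7^(3/4)*c/14))*exp(-sqrt(6)*7^(3/4)*c/14) + (C3*sin(sqrt(6)*7^(3/4)*c/14) + C4*cos(sqrt(6)*7^(3/4)*c/14))*exp(sqrt(6)*7^(3/4)*c/14)


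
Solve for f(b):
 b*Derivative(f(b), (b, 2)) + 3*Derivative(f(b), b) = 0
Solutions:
 f(b) = C1 + C2/b^2


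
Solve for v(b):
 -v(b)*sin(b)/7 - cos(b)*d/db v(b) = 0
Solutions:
 v(b) = C1*cos(b)^(1/7)


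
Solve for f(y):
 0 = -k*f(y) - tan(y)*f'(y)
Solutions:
 f(y) = C1*exp(-k*log(sin(y)))


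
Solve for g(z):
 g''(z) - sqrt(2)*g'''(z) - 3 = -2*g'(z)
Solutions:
 g(z) = C1 + C2*exp(sqrt(2)*z*(1 - sqrt(1 + 8*sqrt(2)))/4) + C3*exp(sqrt(2)*z*(1 + sqrt(1 + 8*sqrt(2)))/4) + 3*z/2


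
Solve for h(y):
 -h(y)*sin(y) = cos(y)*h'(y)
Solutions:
 h(y) = C1*cos(y)


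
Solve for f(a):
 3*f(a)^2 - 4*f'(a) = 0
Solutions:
 f(a) = -4/(C1 + 3*a)


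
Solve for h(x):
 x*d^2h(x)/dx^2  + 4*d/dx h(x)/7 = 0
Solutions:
 h(x) = C1 + C2*x^(3/7)


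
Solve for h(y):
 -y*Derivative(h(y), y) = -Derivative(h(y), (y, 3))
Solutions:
 h(y) = C1 + Integral(C2*airyai(y) + C3*airybi(y), y)


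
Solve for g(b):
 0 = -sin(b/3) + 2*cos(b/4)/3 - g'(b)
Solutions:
 g(b) = C1 + 8*sin(b/4)/3 + 3*cos(b/3)


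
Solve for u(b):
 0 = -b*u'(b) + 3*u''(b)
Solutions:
 u(b) = C1 + C2*erfi(sqrt(6)*b/6)


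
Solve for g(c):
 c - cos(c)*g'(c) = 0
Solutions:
 g(c) = C1 + Integral(c/cos(c), c)


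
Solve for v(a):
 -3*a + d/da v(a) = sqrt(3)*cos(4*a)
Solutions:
 v(a) = C1 + 3*a^2/2 + sqrt(3)*sin(4*a)/4


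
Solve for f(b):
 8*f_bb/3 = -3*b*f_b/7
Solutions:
 f(b) = C1 + C2*erf(3*sqrt(7)*b/28)


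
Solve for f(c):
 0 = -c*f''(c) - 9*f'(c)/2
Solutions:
 f(c) = C1 + C2/c^(7/2)


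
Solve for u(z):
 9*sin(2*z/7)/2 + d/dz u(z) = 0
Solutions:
 u(z) = C1 + 63*cos(2*z/7)/4


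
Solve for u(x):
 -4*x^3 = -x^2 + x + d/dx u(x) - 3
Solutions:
 u(x) = C1 - x^4 + x^3/3 - x^2/2 + 3*x


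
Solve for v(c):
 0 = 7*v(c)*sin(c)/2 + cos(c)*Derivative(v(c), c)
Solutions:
 v(c) = C1*cos(c)^(7/2)


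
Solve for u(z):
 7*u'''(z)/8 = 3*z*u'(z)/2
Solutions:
 u(z) = C1 + Integral(C2*airyai(12^(1/3)*7^(2/3)*z/7) + C3*airybi(12^(1/3)*7^(2/3)*z/7), z)


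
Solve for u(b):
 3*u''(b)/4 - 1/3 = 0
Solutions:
 u(b) = C1 + C2*b + 2*b^2/9


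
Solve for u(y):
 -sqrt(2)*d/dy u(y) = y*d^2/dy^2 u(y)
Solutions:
 u(y) = C1 + C2*y^(1 - sqrt(2))


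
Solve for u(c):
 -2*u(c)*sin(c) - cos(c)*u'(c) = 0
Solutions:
 u(c) = C1*cos(c)^2


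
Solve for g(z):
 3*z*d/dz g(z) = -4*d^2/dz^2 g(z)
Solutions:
 g(z) = C1 + C2*erf(sqrt(6)*z/4)


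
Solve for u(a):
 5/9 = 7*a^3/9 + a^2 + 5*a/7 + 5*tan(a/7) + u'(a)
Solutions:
 u(a) = C1 - 7*a^4/36 - a^3/3 - 5*a^2/14 + 5*a/9 + 35*log(cos(a/7))


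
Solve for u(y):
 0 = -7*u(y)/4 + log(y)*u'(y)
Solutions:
 u(y) = C1*exp(7*li(y)/4)


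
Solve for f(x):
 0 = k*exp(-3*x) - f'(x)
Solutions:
 f(x) = C1 - k*exp(-3*x)/3


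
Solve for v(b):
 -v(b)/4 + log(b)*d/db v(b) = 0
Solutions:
 v(b) = C1*exp(li(b)/4)


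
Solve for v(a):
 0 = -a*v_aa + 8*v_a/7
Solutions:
 v(a) = C1 + C2*a^(15/7)


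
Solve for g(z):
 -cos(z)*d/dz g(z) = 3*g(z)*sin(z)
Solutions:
 g(z) = C1*cos(z)^3


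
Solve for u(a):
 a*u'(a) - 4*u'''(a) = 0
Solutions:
 u(a) = C1 + Integral(C2*airyai(2^(1/3)*a/2) + C3*airybi(2^(1/3)*a/2), a)


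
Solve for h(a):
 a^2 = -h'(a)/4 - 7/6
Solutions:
 h(a) = C1 - 4*a^3/3 - 14*a/3


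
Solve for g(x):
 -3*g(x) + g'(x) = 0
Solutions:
 g(x) = C1*exp(3*x)


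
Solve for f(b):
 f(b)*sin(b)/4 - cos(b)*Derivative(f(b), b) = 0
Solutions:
 f(b) = C1/cos(b)^(1/4)


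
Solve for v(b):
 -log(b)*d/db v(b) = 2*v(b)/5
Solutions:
 v(b) = C1*exp(-2*li(b)/5)


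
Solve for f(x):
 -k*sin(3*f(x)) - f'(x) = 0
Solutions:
 f(x) = -acos((-C1 - exp(6*k*x))/(C1 - exp(6*k*x)))/3 + 2*pi/3
 f(x) = acos((-C1 - exp(6*k*x))/(C1 - exp(6*k*x)))/3


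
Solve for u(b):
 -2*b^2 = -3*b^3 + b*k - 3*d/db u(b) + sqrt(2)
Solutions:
 u(b) = C1 - b^4/4 + 2*b^3/9 + b^2*k/6 + sqrt(2)*b/3


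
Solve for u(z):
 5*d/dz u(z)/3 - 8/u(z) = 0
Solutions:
 u(z) = -sqrt(C1 + 240*z)/5
 u(z) = sqrt(C1 + 240*z)/5


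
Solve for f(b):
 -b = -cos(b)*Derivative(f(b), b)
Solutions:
 f(b) = C1 + Integral(b/cos(b), b)


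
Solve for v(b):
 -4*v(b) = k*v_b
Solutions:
 v(b) = C1*exp(-4*b/k)


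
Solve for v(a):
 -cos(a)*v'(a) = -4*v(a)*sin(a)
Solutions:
 v(a) = C1/cos(a)^4
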